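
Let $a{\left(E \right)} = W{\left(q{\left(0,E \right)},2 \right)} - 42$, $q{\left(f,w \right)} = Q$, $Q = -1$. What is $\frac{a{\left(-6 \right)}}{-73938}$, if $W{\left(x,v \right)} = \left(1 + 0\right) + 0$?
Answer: $\frac{41}{73938} \approx 0.00055452$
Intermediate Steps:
$q{\left(f,w \right)} = -1$
$W{\left(x,v \right)} = 1$ ($W{\left(x,v \right)} = 1 + 0 = 1$)
$a{\left(E \right)} = -41$ ($a{\left(E \right)} = 1 - 42 = -41$)
$\frac{a{\left(-6 \right)}}{-73938} = - \frac{41}{-73938} = \left(-41\right) \left(- \frac{1}{73938}\right) = \frac{41}{73938}$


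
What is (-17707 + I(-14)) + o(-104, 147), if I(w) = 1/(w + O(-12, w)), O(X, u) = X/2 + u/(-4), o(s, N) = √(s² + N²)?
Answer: -584333/33 + 5*√1297 ≈ -17527.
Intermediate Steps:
o(s, N) = √(N² + s²)
O(X, u) = X/2 - u/4 (O(X, u) = X*(½) + u*(-¼) = X/2 - u/4)
I(w) = 1/(-6 + 3*w/4) (I(w) = 1/(w + ((½)*(-12) - w/4)) = 1/(w + (-6 - w/4)) = 1/(-6 + 3*w/4))
(-17707 + I(-14)) + o(-104, 147) = (-17707 + 4/(3*(-8 - 14))) + √(147² + (-104)²) = (-17707 + (4/3)/(-22)) + √(21609 + 10816) = (-17707 + (4/3)*(-1/22)) + √32425 = (-17707 - 2/33) + 5*√1297 = -584333/33 + 5*√1297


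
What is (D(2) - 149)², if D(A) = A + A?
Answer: 21025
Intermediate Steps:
D(A) = 2*A
(D(2) - 149)² = (2*2 - 149)² = (4 - 149)² = (-145)² = 21025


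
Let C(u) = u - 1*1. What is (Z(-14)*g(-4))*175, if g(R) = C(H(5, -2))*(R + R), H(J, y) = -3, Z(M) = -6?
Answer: -33600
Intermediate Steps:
C(u) = -1 + u (C(u) = u - 1 = -1 + u)
g(R) = -8*R (g(R) = (-1 - 3)*(R + R) = -8*R)
(Z(-14)*g(-4))*175 = -(-48)*(-4)*175 = -6*32*175 = -192*175 = -33600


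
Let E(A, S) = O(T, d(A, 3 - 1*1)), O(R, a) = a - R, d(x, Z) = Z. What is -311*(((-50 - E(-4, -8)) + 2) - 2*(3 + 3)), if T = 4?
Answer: 18038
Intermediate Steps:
E(A, S) = -2 (E(A, S) = (3 - 1*1) - 1*4 = (3 - 1) - 4 = 2 - 4 = -2)
-311*(((-50 - E(-4, -8)) + 2) - 2*(3 + 3)) = -311*(((-50 - 1*(-2)) + 2) - 2*(3 + 3)) = -311*(((-50 + 2) + 2) - 2*6) = -311*((-48 + 2) - 12) = -311*(-46 - 12) = -311*(-58) = 18038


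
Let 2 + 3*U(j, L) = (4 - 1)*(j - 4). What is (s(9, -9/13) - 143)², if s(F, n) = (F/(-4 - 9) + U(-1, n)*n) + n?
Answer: 3334276/169 ≈ 19729.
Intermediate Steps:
U(j, L) = -14/3 + j (U(j, L) = -⅔ + ((4 - 1)*(j - 4))/3 = -⅔ + (3*(-4 + j))/3 = -⅔ + (-12 + 3*j)/3 = -⅔ + (-4 + j) = -14/3 + j)
s(F, n) = -14*n/3 - F/13 (s(F, n) = (F/(-4 - 9) + (-14/3 - 1)*n) + n = (F/(-13) - 17*n/3) + n = (-F/13 - 17*n/3) + n = (-17*n/3 - F/13) + n = -14*n/3 - F/13)
(s(9, -9/13) - 143)² = ((-(-42)/13 - 1/13*9) - 143)² = ((-(-42)/13 - 9/13) - 143)² = ((-14/3*(-9/13) - 9/13) - 143)² = ((42/13 - 9/13) - 143)² = (33/13 - 143)² = (-1826/13)² = 3334276/169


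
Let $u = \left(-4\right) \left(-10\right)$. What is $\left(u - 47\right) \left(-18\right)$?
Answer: $126$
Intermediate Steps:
$u = 40$
$\left(u - 47\right) \left(-18\right) = \left(40 - 47\right) \left(-18\right) = \left(-7\right) \left(-18\right) = 126$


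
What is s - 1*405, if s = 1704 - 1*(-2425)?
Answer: 3724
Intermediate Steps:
s = 4129 (s = 1704 + 2425 = 4129)
s - 1*405 = 4129 - 1*405 = 4129 - 405 = 3724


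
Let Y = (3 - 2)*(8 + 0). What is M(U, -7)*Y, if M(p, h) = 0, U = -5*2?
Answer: 0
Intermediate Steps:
U = -10
Y = 8 (Y = 1*8 = 8)
M(U, -7)*Y = 0*8 = 0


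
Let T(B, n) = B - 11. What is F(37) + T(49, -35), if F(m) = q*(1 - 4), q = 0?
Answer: 38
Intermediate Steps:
T(B, n) = -11 + B
F(m) = 0 (F(m) = 0*(1 - 4) = 0*(-3) = 0)
F(37) + T(49, -35) = 0 + (-11 + 49) = 0 + 38 = 38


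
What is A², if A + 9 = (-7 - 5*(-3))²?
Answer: 3025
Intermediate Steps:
A = 55 (A = -9 + (-7 - 5*(-3))² = -9 + (-7 + 15)² = -9 + 8² = -9 + 64 = 55)
A² = 55² = 3025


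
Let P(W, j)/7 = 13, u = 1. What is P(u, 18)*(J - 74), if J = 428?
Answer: 32214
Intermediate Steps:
P(W, j) = 91 (P(W, j) = 7*13 = 91)
P(u, 18)*(J - 74) = 91*(428 - 74) = 91*354 = 32214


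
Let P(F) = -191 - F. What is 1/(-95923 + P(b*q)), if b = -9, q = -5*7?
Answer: -1/96429 ≈ -1.0370e-5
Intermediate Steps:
q = -35
1/(-95923 + P(b*q)) = 1/(-95923 + (-191 - (-9)*(-35))) = 1/(-95923 + (-191 - 1*315)) = 1/(-95923 + (-191 - 315)) = 1/(-95923 - 506) = 1/(-96429) = -1/96429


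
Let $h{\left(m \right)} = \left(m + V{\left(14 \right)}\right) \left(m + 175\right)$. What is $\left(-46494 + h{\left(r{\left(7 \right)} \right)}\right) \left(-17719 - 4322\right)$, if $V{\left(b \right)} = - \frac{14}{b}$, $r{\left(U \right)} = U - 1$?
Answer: $1004827149$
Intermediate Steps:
$r{\left(U \right)} = -1 + U$
$h{\left(m \right)} = \left(-1 + m\right) \left(175 + m\right)$ ($h{\left(m \right)} = \left(m - \frac{14}{14}\right) \left(m + 175\right) = \left(m - 1\right) \left(175 + m\right) = \left(-1 + m\right) \left(175 + m\right)$)
$\left(-46494 + h{\left(r{\left(7 \right)} \right)}\right) \left(-17719 - 4322\right) = \left(-46494 + \left(-175 + \left(-1 + 7\right)^{2} + 174 \left(-1 + 7\right)\right)\right) \left(-17719 - 4322\right) = \left(-46494 + \left(-175 + 6^{2} + 174 \cdot 6\right)\right) \left(-22041\right) = \left(-46494 + \left(-175 + 36 + 1044\right)\right) \left(-22041\right) = \left(-46494 + 905\right) \left(-22041\right) = \left(-45589\right) \left(-22041\right) = 1004827149$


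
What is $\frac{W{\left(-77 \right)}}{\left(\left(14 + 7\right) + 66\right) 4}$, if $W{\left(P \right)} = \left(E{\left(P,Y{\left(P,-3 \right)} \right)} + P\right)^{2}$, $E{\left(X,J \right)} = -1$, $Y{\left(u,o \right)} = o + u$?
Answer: $\frac{507}{29} \approx 17.483$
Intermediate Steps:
$W{\left(P \right)} = \left(-1 + P\right)^{2}$
$\frac{W{\left(-77 \right)}}{\left(\left(14 + 7\right) + 66\right) 4} = \frac{\left(-1 - 77\right)^{2}}{\left(\left(14 + 7\right) + 66\right) 4} = \frac{\left(-78\right)^{2}}{\left(21 + 66\right) 4} = \frac{6084}{87 \cdot 4} = \frac{6084}{348} = 6084 \cdot \frac{1}{348} = \frac{507}{29}$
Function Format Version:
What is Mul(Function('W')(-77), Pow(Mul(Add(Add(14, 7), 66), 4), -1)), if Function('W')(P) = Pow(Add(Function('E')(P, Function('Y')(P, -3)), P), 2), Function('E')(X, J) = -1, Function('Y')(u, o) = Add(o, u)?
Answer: Rational(507, 29) ≈ 17.483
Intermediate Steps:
Function('W')(P) = Pow(Add(-1, P), 2)
Mul(Function('W')(-77), Pow(Mul(Add(Add(14, 7), 66), 4), -1)) = Mul(Pow(Add(-1, -77), 2), Pow(Mul(Add(Add(14, 7), 66), 4), -1)) = Mul(Pow(-78, 2), Pow(Mul(Add(21, 66), 4), -1)) = Mul(6084, Pow(Mul(87, 4), -1)) = Mul(6084, Pow(348, -1)) = Mul(6084, Rational(1, 348)) = Rational(507, 29)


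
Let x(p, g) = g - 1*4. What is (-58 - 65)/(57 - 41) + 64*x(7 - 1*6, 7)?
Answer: 2949/16 ≈ 184.31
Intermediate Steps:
x(p, g) = -4 + g (x(p, g) = g - 4 = -4 + g)
(-58 - 65)/(57 - 41) + 64*x(7 - 1*6, 7) = (-58 - 65)/(57 - 41) + 64*(-4 + 7) = -123/16 + 64*3 = -123*1/16 + 192 = -123/16 + 192 = 2949/16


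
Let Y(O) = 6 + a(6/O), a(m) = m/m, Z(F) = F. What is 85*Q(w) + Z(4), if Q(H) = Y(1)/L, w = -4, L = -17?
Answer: -31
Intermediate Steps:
a(m) = 1
Y(O) = 7 (Y(O) = 6 + 1 = 7)
Q(H) = -7/17 (Q(H) = 7/(-17) = 7*(-1/17) = -7/17)
85*Q(w) + Z(4) = 85*(-7/17) + 4 = -35 + 4 = -31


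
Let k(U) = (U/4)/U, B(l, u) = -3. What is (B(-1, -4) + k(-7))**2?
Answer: 121/16 ≈ 7.5625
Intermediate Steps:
k(U) = 1/4 (k(U) = (U*(1/4))/U = (U/4)/U = 1/4)
(B(-1, -4) + k(-7))**2 = (-3 + 1/4)**2 = (-11/4)**2 = 121/16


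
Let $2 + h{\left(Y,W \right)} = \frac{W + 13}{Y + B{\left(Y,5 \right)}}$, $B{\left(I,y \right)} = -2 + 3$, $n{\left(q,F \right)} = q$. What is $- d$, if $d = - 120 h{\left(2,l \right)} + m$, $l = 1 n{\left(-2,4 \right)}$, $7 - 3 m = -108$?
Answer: $\frac{485}{3} \approx 161.67$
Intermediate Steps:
$m = \frac{115}{3}$ ($m = \frac{7}{3} - -36 = \frac{7}{3} + 36 = \frac{115}{3} \approx 38.333$)
$B{\left(I,y \right)} = 1$
$l = -2$ ($l = 1 \left(-2\right) = -2$)
$h{\left(Y,W \right)} = -2 + \frac{13 + W}{1 + Y}$ ($h{\left(Y,W \right)} = -2 + \frac{W + 13}{Y + 1} = -2 + \frac{13 + W}{1 + Y}$)
$d = - \frac{485}{3}$ ($d = - 120 \frac{11 - 2 - 4}{1 + 2} + \frac{115}{3} = - 120 \frac{11 - 2 - 4}{3} + \frac{115}{3} = - 120 \cdot \frac{1}{3} \cdot 5 + \frac{115}{3} = \left(-120\right) \frac{5}{3} + \frac{115}{3} = -200 + \frac{115}{3} = - \frac{485}{3} \approx -161.67$)
$- d = \left(-1\right) \left(- \frac{485}{3}\right) = \frac{485}{3}$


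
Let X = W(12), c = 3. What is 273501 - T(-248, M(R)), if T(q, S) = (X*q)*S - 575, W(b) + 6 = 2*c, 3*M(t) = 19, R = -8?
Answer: 274076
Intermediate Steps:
M(t) = 19/3 (M(t) = (⅓)*19 = 19/3)
W(b) = 0 (W(b) = -6 + 2*3 = -6 + 6 = 0)
X = 0
T(q, S) = -575 (T(q, S) = (0*q)*S - 575 = 0*S - 575 = 0 - 575 = -575)
273501 - T(-248, M(R)) = 273501 - 1*(-575) = 273501 + 575 = 274076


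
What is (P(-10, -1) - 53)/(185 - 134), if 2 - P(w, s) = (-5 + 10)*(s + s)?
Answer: -41/51 ≈ -0.80392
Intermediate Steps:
P(w, s) = 2 - 10*s (P(w, s) = 2 - (-5 + 10)*(s + s) = 2 - 5*2*s = 2 - 10*s)
(P(-10, -1) - 53)/(185 - 134) = ((2 - 10*(-1)) - 53)/(185 - 134) = ((2 + 10) - 53)/51 = (12 - 53)*(1/51) = -41*1/51 = -41/51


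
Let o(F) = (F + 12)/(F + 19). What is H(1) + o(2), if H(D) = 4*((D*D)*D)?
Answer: 14/3 ≈ 4.6667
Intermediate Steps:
H(D) = 4*D³ (H(D) = 4*(D²*D) = 4*D³)
o(F) = (12 + F)/(19 + F)
H(1) + o(2) = 4*1³ + (12 + 2)/(19 + 2) = 4*1 + 14/21 = 4 + (1/21)*14 = 4 + ⅔ = 14/3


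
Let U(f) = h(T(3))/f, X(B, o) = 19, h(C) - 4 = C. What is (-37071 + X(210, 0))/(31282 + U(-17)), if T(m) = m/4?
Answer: -2519536/2127157 ≈ -1.1845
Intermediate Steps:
T(m) = m/4 (T(m) = m*(¼) = m/4)
h(C) = 4 + C
U(f) = 19/(4*f) (U(f) = (4 + (¼)*3)/f = (4 + ¾)/f = 19/(4*f))
(-37071 + X(210, 0))/(31282 + U(-17)) = (-37071 + 19)/(31282 + (19/4)/(-17)) = -37052/(31282 + (19/4)*(-1/17)) = -37052/(31282 - 19/68) = -37052/2127157/68 = -37052*68/2127157 = -2519536/2127157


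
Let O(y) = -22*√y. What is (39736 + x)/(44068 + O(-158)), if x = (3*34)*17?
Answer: 228437495/242758137 + 228085*I*√158/485516274 ≈ 0.94101 + 0.005905*I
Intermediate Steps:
x = 1734 (x = 102*17 = 1734)
(39736 + x)/(44068 + O(-158)) = (39736 + 1734)/(44068 - 22*I*√158) = 41470/(44068 - 22*I*√158)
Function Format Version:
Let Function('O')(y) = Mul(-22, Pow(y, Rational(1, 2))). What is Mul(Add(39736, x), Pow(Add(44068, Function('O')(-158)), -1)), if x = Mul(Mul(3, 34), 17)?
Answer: Add(Rational(228437495, 242758137), Mul(Rational(228085, 485516274), I, Pow(158, Rational(1, 2)))) ≈ Add(0.94101, Mul(0.0059050, I))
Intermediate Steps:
x = 1734 (x = Mul(102, 17) = 1734)
Mul(Add(39736, x), Pow(Add(44068, Function('O')(-158)), -1)) = Mul(Add(39736, 1734), Pow(Add(44068, Mul(-22, Pow(-158, Rational(1, 2)))), -1)) = Mul(41470, Pow(Add(44068, Mul(-22, Mul(I, Pow(158, Rational(1, 2))))), -1)) = Mul(41470, Pow(Add(44068, Mul(-22, I, Pow(158, Rational(1, 2)))), -1))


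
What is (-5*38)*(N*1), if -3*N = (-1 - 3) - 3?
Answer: -1330/3 ≈ -443.33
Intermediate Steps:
N = 7/3 (N = -((-1 - 3) - 3)/3 = -(-4 - 3)/3 = -⅓*(-7) = 7/3 ≈ 2.3333)
(-5*38)*(N*1) = (-5*38)*((7/3)*1) = -190*7/3 = -1330/3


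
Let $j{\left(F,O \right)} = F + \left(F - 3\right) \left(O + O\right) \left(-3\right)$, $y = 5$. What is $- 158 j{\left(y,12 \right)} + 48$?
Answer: $22010$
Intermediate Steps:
$j{\left(F,O \right)} = F - 6 O \left(-3 + F\right)$ ($j{\left(F,O \right)} = F + \left(-3 + F\right) 2 O \left(-3\right) = F + 2 O \left(-3 + F\right) \left(-3\right) = F - 6 O \left(-3 + F\right)$)
$- 158 j{\left(y,12 \right)} + 48 = - 158 \left(5 + 18 \cdot 12 - 30 \cdot 12\right) + 48 = - 158 \left(5 + 216 - 360\right) + 48 = \left(-158\right) \left(-139\right) + 48 = 21962 + 48 = 22010$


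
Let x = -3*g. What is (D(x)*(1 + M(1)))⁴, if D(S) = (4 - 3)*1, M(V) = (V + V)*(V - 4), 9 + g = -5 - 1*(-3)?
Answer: 625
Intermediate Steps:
g = -11 (g = -9 + (-5 - 1*(-3)) = -9 + (-5 + 3) = -9 - 2 = -11)
M(V) = 2*V*(-4 + V) (M(V) = (2*V)*(-4 + V) = 2*V*(-4 + V))
x = 33 (x = -3*(-11) = 33)
D(S) = 1 (D(S) = 1*1 = 1)
(D(x)*(1 + M(1)))⁴ = (1*(1 + 2*1*(-4 + 1)))⁴ = (1*(1 + 2*1*(-3)))⁴ = (1*(1 - 6))⁴ = (1*(-5))⁴ = (-5)⁴ = 625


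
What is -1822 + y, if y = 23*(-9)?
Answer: -2029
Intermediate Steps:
y = -207
-1822 + y = -1822 - 207 = -2029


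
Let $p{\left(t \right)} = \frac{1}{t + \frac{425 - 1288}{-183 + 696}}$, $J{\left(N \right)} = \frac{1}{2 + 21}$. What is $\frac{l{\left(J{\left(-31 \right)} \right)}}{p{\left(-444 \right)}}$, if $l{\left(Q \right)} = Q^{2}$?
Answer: $- \frac{228635}{271377} \approx -0.8425$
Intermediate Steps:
$J{\left(N \right)} = \frac{1}{23}$
$p{\left(t \right)} = \frac{1}{- \frac{863}{513} + t}$ ($p{\left(t \right)} = \frac{1}{t - \frac{863}{513}} = \frac{1}{- \frac{863}{513} + t}$)
$\frac{l{\left(J{\left(-31 \right)} \right)}}{p{\left(-444 \right)}} = \frac{1}{529 \frac{513}{-863 + 513 \left(-444\right)}} = \frac{1}{529 \frac{513}{-863 - 227772}} = \frac{1}{529 \frac{513}{-228635}} = \frac{1}{529 \cdot 513 \left(- \frac{1}{228635}\right)} = \frac{1}{529 \left(- \frac{513}{228635}\right)} = \frac{1}{529} \left(- \frac{228635}{513}\right) = - \frac{228635}{271377}$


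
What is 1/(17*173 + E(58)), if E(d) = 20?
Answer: 1/2961 ≈ 0.00033772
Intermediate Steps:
1/(17*173 + E(58)) = 1/(17*173 + 20) = 1/(2941 + 20) = 1/2961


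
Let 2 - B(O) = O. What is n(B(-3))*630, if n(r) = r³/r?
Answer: 15750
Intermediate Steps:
B(O) = 2 - O
n(r) = r²
n(B(-3))*630 = (2 - 1*(-3))²*630 = (2 + 3)²*630 = 5²*630 = 25*630 = 15750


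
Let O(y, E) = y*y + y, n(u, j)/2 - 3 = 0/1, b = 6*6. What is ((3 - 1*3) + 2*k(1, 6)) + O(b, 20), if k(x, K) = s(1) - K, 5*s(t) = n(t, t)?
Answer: 6612/5 ≈ 1322.4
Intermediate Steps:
b = 36
n(u, j) = 6 (n(u, j) = 6 + 2*(0/1) = 6 + 2*(0*1) = 6 + 2*0 = 6 + 0 = 6)
s(t) = 6/5 (s(t) = (⅕)*6 = 6/5)
k(x, K) = 6/5 - K
O(y, E) = y + y² (O(y, E) = y² + y = y + y²)
((3 - 1*3) + 2*k(1, 6)) + O(b, 20) = ((3 - 1*3) + 2*(6/5 - 1*6)) + 36*(1 + 36) = ((3 - 3) + 2*(6/5 - 6)) + 36*37 = (0 + 2*(-24/5)) + 1332 = (0 - 48/5) + 1332 = -48/5 + 1332 = 6612/5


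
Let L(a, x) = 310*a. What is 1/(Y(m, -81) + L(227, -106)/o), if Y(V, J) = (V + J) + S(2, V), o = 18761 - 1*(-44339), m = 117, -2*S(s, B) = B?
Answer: -3155/67469 ≈ -0.046762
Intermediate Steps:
S(s, B) = -B/2
o = 63100 (o = 18761 + 44339 = 63100)
Y(V, J) = J + V/2 (Y(V, J) = (V + J) - V/2 = (J + V) - V/2 = J + V/2)
1/(Y(m, -81) + L(227, -106)/o) = 1/((-81 + (½)*117) + (310*227)/63100) = 1/((-81 + 117/2) + 70370*(1/63100)) = 1/(-45/2 + 7037/6310) = 1/(-67469/3155) = -3155/67469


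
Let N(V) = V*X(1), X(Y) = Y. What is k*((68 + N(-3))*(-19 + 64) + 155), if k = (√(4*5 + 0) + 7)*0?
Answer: 0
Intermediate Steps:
N(V) = V (N(V) = V*1 = V)
k = 0 (k = (√(20 + 0) + 7)*0 = (√20 + 7)*0 = (2*√5 + 7)*0 = (7 + 2*√5)*0 = 0)
k*((68 + N(-3))*(-19 + 64) + 155) = 0*((68 - 3)*(-19 + 64) + 155) = 0*(65*45 + 155) = 0*(2925 + 155) = 0*3080 = 0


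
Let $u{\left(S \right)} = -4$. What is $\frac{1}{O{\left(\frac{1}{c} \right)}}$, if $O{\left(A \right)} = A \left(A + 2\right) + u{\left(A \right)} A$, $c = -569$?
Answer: $\frac{323761}{1139} \approx 284.25$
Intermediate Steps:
$O{\left(A \right)} = - 4 A + A \left(2 + A\right)$ ($O{\left(A \right)} = A \left(A + 2\right) - 4 A = A \left(2 + A\right) - 4 A = - 4 A + A \left(2 + A\right)$)
$\frac{1}{O{\left(\frac{1}{c} \right)}} = \frac{1}{\frac{1}{-569} \left(-2 + \frac{1}{-569}\right)} = \frac{1}{\left(- \frac{1}{569}\right) \left(-2 - \frac{1}{569}\right)} = \frac{1}{\left(- \frac{1}{569}\right) \left(- \frac{1139}{569}\right)} = \frac{1}{\frac{1139}{323761}} = \frac{323761}{1139}$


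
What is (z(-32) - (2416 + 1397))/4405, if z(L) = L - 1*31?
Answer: -3876/4405 ≈ -0.87991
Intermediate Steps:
z(L) = -31 + L (z(L) = L - 31 = -31 + L)
(z(-32) - (2416 + 1397))/4405 = ((-31 - 32) - (2416 + 1397))/4405 = (-63 - 1*3813)*(1/4405) = (-63 - 3813)*(1/4405) = -3876*1/4405 = -3876/4405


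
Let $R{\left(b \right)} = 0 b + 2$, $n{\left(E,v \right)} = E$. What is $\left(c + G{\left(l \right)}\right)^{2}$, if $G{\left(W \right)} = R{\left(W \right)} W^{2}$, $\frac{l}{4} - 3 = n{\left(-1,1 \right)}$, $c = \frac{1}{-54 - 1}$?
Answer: $\frac{49547521}{3025} \approx 16379.0$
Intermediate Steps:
$R{\left(b \right)} = 2$ ($R{\left(b \right)} = 0 + 2 = 2$)
$c = - \frac{1}{55}$ ($c = \frac{1}{-55} = - \frac{1}{55} \approx -0.018182$)
$l = 8$ ($l = 12 + 4 \left(-1\right) = 12 - 4 = 8$)
$G{\left(W \right)} = 2 W^{2}$
$\left(c + G{\left(l \right)}\right)^{2} = \left(- \frac{1}{55} + 2 \cdot 8^{2}\right)^{2} = \left(- \frac{1}{55} + 2 \cdot 64\right)^{2} = \left(- \frac{1}{55} + 128\right)^{2} = \left(\frac{7039}{55}\right)^{2} = \frac{49547521}{3025}$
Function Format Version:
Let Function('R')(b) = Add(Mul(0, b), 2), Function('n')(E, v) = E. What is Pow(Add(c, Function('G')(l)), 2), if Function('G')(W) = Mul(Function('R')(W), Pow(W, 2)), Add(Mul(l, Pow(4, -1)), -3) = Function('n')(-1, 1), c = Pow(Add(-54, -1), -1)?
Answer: Rational(49547521, 3025) ≈ 16379.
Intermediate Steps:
Function('R')(b) = 2 (Function('R')(b) = Add(0, 2) = 2)
c = Rational(-1, 55) (c = Pow(-55, -1) = Rational(-1, 55) ≈ -0.018182)
l = 8 (l = Add(12, Mul(4, -1)) = Add(12, -4) = 8)
Function('G')(W) = Mul(2, Pow(W, 2))
Pow(Add(c, Function('G')(l)), 2) = Pow(Add(Rational(-1, 55), Mul(2, Pow(8, 2))), 2) = Pow(Add(Rational(-1, 55), Mul(2, 64)), 2) = Pow(Add(Rational(-1, 55), 128), 2) = Pow(Rational(7039, 55), 2) = Rational(49547521, 3025)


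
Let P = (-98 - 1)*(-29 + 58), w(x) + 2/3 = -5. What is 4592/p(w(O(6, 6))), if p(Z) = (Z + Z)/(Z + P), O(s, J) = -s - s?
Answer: 19814480/17 ≈ 1.1656e+6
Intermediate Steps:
O(s, J) = -2*s
w(x) = -17/3 (w(x) = -2/3 - 5 = -17/3)
P = -2871 (P = -99*29 = -2871)
p(Z) = 2*Z/(-2871 + Z) (p(Z) = (Z + Z)/(Z - 2871) = (2*Z)/(-2871 + Z) = 2*Z/(-2871 + Z))
4592/p(w(O(6, 6))) = 4592/((2*(-17/3)/(-2871 - 17/3))) = 4592/((2*(-17/3)/(-8630/3))) = 4592/((2*(-17/3)*(-3/8630))) = 4592/(17/4315) = 4592*(4315/17) = 19814480/17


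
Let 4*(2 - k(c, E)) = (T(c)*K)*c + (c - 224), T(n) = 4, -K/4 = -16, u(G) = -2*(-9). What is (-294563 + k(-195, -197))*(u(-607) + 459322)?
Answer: -129522970675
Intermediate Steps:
u(G) = 18
K = 64 (K = -4*(-16) = 64)
k(c, E) = 58 - 257*c/4 (k(c, E) = 2 - ((4*64)*c + (c - 224))/4 = 2 - (256*c + (-224 + c))/4 = 2 - (-224 + 257*c)/4 = 2 + (56 - 257*c/4) = 58 - 257*c/4)
(-294563 + k(-195, -197))*(u(-607) + 459322) = (-294563 + (58 - 257/4*(-195)))*(18 + 459322) = (-294563 + (58 + 50115/4))*459340 = (-294563 + 50347/4)*459340 = -1127905/4*459340 = -129522970675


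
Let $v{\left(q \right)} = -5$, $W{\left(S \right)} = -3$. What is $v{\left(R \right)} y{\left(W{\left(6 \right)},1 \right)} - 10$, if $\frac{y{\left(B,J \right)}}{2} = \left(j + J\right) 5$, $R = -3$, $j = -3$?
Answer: $90$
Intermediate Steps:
$y{\left(B,J \right)} = -30 + 10 J$ ($y{\left(B,J \right)} = 2 \left(-3 + J\right) 5 = 2 \left(-15 + 5 J\right) = -30 + 10 J$)
$v{\left(R \right)} y{\left(W{\left(6 \right)},1 \right)} - 10 = - 5 \left(-30 + 10 \cdot 1\right) - 10 = - 5 \left(-30 + 10\right) - 10 = \left(-5\right) \left(-20\right) - 10 = 100 - 10 = 90$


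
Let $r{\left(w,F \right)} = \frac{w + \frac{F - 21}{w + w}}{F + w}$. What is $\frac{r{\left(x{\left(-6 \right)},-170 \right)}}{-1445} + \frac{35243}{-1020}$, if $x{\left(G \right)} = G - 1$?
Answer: $- \frac{247440917}{7161420} \approx -34.552$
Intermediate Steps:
$x{\left(G \right)} = -1 + G$
$r{\left(w,F \right)} = \frac{w + \frac{-21 + F}{2 w}}{F + w}$
$\frac{r{\left(x{\left(-6 \right)},-170 \right)}}{-1445} + \frac{35243}{-1020} = \frac{\frac{1}{2} \frac{1}{-1 - 6} \frac{1}{-170 - 7} \left(-21 - 170 + 2 \left(-1 - 6\right)^{2}\right)}{-1445} + \frac{35243}{-1020} = \frac{-21 - 170 + 2 \left(-7\right)^{2}}{2 \left(-7\right) \left(-170 - 7\right)} \left(- \frac{1}{1445}\right) + 35243 \left(- \frac{1}{1020}\right) = \frac{1}{2} \left(- \frac{1}{7}\right) \frac{1}{-177} \left(-21 - 170 + 2 \cdot 49\right) \left(- \frac{1}{1445}\right) - \frac{35243}{1020} = \frac{1}{2} \left(- \frac{1}{7}\right) \left(- \frac{1}{177}\right) \left(-21 - 170 + 98\right) \left(- \frac{1}{1445}\right) - \frac{35243}{1020} = \frac{1}{2} \left(- \frac{1}{7}\right) \left(- \frac{1}{177}\right) \left(-93\right) \left(- \frac{1}{1445}\right) - \frac{35243}{1020} = \left(- \frac{31}{826}\right) \left(- \frac{1}{1445}\right) - \frac{35243}{1020} = \frac{31}{1193570} - \frac{35243}{1020} = - \frac{247440917}{7161420}$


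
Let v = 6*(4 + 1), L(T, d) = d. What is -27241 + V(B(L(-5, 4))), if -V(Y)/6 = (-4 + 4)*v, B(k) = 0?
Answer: -27241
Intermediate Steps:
v = 30 (v = 6*5 = 30)
V(Y) = 0 (V(Y) = -6*(-4 + 4)*30 = -0*30 = -6*0 = 0)
-27241 + V(B(L(-5, 4))) = -27241 + 0 = -27241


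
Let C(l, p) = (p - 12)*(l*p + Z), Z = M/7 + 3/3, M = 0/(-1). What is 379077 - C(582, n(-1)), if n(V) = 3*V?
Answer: 352902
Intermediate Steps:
M = 0 (M = 0*(-1) = 0)
Z = 1 (Z = 0/7 + 3/3 = 0*(1/7) + 3*(1/3) = 0 + 1 = 1)
C(l, p) = (1 + l*p)*(-12 + p) (C(l, p) = (p - 12)*(l*p + 1) = (-12 + p)*(1 + l*p) = (1 + l*p)*(-12 + p))
379077 - C(582, n(-1)) = 379077 - (-12 + 3*(-1) + 582*(3*(-1))**2 - 12*582*3*(-1)) = 379077 - (-12 - 3 + 582*(-3)**2 - 12*582*(-3)) = 379077 - (-12 - 3 + 582*9 + 20952) = 379077 - (-12 - 3 + 5238 + 20952) = 379077 - 1*26175 = 379077 - 26175 = 352902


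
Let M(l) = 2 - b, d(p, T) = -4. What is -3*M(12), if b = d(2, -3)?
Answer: -18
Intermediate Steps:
b = -4
M(l) = 6 (M(l) = 2 - 1*(-4) = 2 + 4 = 6)
-3*M(12) = -3*6 = -18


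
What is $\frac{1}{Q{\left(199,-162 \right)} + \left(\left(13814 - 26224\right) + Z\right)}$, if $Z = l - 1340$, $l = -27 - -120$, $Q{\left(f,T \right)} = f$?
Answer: $- \frac{1}{13458} \approx -7.4305 \cdot 10^{-5}$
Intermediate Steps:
$l = 93$ ($l = -27 + 120 = 93$)
$Z = -1247$ ($Z = 93 - 1340 = -1247$)
$\frac{1}{Q{\left(199,-162 \right)} + \left(\left(13814 - 26224\right) + Z\right)} = \frac{1}{199 + \left(\left(13814 - 26224\right) - 1247\right)} = \frac{1}{199 - 13657} = \frac{1}{-13458} = - \frac{1}{13458}$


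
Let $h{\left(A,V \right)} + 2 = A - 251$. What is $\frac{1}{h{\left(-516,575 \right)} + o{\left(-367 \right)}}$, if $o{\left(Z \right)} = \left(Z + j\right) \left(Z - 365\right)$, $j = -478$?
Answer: $\frac{1}{617771} \approx 1.6187 \cdot 10^{-6}$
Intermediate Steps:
$o{\left(Z \right)} = \left(-478 + Z\right) \left(-365 + Z\right)$ ($o{\left(Z \right)} = \left(Z - 478\right) \left(Z - 365\right) = \left(-478 + Z\right) \left(-365 + Z\right)$)
$h{\left(A,V \right)} = -253 + A$ ($h{\left(A,V \right)} = -2 + \left(A - 251\right) = -2 + \left(-251 + A\right) = -253 + A$)
$\frac{1}{h{\left(-516,575 \right)} + o{\left(-367 \right)}} = \frac{1}{\left(-253 - 516\right) + \left(174470 + \left(-367\right)^{2} - -309381\right)} = \frac{1}{-769 + \left(174470 + 134689 + 309381\right)} = \frac{1}{-769 + 618540} = \frac{1}{617771}$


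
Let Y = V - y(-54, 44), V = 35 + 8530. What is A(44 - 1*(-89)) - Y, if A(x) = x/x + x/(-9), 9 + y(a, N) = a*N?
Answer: -98674/9 ≈ -10964.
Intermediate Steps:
V = 8565
y(a, N) = -9 + N*a (y(a, N) = -9 + a*N = -9 + N*a)
A(x) = 1 - x/9 (A(x) = 1 + x*(-⅑) = 1 - x/9)
Y = 10950 (Y = 8565 - (-9 + 44*(-54)) = 8565 - (-9 - 2376) = 8565 - 1*(-2385) = 8565 + 2385 = 10950)
A(44 - 1*(-89)) - Y = (1 - (44 - 1*(-89))/9) - 1*10950 = (1 - (44 + 89)/9) - 10950 = (1 - ⅑*133) - 10950 = (1 - 133/9) - 10950 = -124/9 - 10950 = -98674/9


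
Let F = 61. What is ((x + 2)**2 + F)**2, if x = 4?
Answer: 9409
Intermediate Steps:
((x + 2)**2 + F)**2 = ((4 + 2)**2 + 61)**2 = (6**2 + 61)**2 = (36 + 61)**2 = 97**2 = 9409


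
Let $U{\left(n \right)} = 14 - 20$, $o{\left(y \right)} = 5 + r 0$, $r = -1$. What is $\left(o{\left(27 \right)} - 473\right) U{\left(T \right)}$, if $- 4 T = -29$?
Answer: $2808$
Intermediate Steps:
$T = \frac{29}{4}$ ($T = \left(- \frac{1}{4}\right) \left(-29\right) = \frac{29}{4} \approx 7.25$)
$o{\left(y \right)} = 5$ ($o{\left(y \right)} = 5 - 0 = 5 + 0 = 5$)
$U{\left(n \right)} = -6$ ($U{\left(n \right)} = 14 - 20 = -6$)
$\left(o{\left(27 \right)} - 473\right) U{\left(T \right)} = \left(5 - 473\right) \left(-6\right) = \left(-468\right) \left(-6\right) = 2808$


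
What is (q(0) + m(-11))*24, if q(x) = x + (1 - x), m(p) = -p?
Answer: 288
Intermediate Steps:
q(x) = 1
(q(0) + m(-11))*24 = (1 - 1*(-11))*24 = (1 + 11)*24 = 12*24 = 288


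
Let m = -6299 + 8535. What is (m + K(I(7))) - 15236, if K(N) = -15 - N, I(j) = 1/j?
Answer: -91106/7 ≈ -13015.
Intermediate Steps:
m = 2236
(m + K(I(7))) - 15236 = (2236 + (-15 - 1/7)) - 15236 = (2236 - 106/7) - 15236 = 15546/7 - 15236 = -91106/7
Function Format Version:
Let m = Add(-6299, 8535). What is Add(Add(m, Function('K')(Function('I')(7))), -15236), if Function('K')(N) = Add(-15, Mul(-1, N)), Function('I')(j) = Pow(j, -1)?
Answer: Rational(-91106, 7) ≈ -13015.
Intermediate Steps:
m = 2236
Add(Add(m, Function('K')(Function('I')(7))), -15236) = Add(Add(2236, Add(-15, Mul(-1, Pow(7, -1)))), -15236) = Add(Add(2236, Add(-15, Mul(-1, Rational(1, 7)))), -15236) = Add(Add(2236, Add(-15, Rational(-1, 7))), -15236) = Add(Add(2236, Rational(-106, 7)), -15236) = Add(Rational(15546, 7), -15236) = Rational(-91106, 7)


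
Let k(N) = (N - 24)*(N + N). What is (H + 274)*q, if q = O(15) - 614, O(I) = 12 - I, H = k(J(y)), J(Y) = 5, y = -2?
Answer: -51828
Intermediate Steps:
k(N) = 2*N*(-24 + N) (k(N) = (-24 + N)*(2*N) = 2*N*(-24 + N))
H = -190 (H = 2*5*(-24 + 5) = 2*5*(-19) = -190)
q = -617 (q = (12 - 1*15) - 614 = (12 - 15) - 614 = -3 - 614 = -617)
(H + 274)*q = (-190 + 274)*(-617) = 84*(-617) = -51828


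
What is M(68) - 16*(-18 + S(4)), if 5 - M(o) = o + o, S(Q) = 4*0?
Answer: 157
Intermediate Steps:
S(Q) = 0
M(o) = 5 - 2*o (M(o) = 5 - (o + o) = 5 - 2*o)
M(68) - 16*(-18 + S(4)) = (5 - 2*68) - 16*(-18 + 0) = (5 - 136) - 16*(-18) = -131 - 1*(-288) = -131 + 288 = 157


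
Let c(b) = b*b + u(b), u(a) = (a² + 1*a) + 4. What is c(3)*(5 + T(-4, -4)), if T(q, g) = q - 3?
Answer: -50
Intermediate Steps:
T(q, g) = -3 + q
u(a) = 4 + a + a² (u(a) = (a² + a) + 4 = (a + a²) + 4 = 4 + a + a²)
c(b) = 4 + b + 2*b² (c(b) = b*b + (4 + b + b²) = b² + (4 + b + b²) = 4 + b + 2*b²)
c(3)*(5 + T(-4, -4)) = (4 + 3 + 2*3²)*(5 + (-3 - 4)) = (4 + 3 + 2*9)*(5 - 7) = (4 + 3 + 18)*(-2) = 25*(-2) = -50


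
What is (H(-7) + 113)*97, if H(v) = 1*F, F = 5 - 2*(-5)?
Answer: 12416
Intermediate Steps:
F = 15 (F = 5 + 10 = 15)
H(v) = 15 (H(v) = 1*15 = 15)
(H(-7) + 113)*97 = (15 + 113)*97 = 128*97 = 12416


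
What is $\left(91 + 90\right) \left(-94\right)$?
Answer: $-17014$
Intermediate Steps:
$\left(91 + 90\right) \left(-94\right) = 181 \left(-94\right) = -17014$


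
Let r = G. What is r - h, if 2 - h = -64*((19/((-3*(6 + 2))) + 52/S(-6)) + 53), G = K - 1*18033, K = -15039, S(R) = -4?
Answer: -106750/3 ≈ -35583.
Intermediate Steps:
G = -33072 (G = -15039 - 1*18033 = -15039 - 18033 = -33072)
r = -33072
h = 7534/3 (h = 2 - (-64)*((19/((-3*(6 + 2))) + 52/(-4)) + 53) = 2 - (-64)*((19/((-3*8)) + 52*(-¼)) + 53) = 2 - (-64)*((19/(-24) - 13) + 53) = 2 - (-64)*((19*(-1/24) - 13) + 53) = 2 - (-64)*((-19/24 - 13) + 53) = 2 - (-64)*(-331/24 + 53) = 2 - (-64)*941/24 = 2 - 1*(-7528/3) = 2 + 7528/3 = 7534/3 ≈ 2511.3)
r - h = -33072 - 1*7534/3 = -33072 - 7534/3 = -106750/3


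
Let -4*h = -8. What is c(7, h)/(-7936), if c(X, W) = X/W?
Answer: -7/15872 ≈ -0.00044103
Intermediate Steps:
h = 2 (h = -¼*(-8) = 2)
c(7, h)/(-7936) = (7/2)/(-7936) = (7*(½))*(-1/7936) = (7/2)*(-1/7936) = -7/15872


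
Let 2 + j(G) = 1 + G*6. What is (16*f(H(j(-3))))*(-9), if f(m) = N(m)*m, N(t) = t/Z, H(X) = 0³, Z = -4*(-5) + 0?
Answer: 0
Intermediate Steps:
j(G) = -1 + 6*G (j(G) = -2 + (1 + G*6) = -2 + (1 + 6*G) = -1 + 6*G)
Z = 20 (Z = 20 + 0 = 20)
H(X) = 0
N(t) = t/20
f(m) = m²/20 (f(m) = (m/20)*m = m²/20)
(16*f(H(j(-3))))*(-9) = (16*((1/20)*0²))*(-9) = (16*((1/20)*0))*(-9) = (16*0)*(-9) = 0*(-9) = 0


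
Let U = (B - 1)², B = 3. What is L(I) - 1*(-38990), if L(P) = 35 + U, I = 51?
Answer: 39029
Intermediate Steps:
U = 4 (U = (3 - 1)² = 2² = 4)
L(P) = 39 (L(P) = 35 + 4 = 39)
L(I) - 1*(-38990) = 39 - 1*(-38990) = 39 + 38990 = 39029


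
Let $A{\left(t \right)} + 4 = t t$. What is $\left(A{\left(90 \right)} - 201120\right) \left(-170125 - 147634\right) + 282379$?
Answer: $61335395595$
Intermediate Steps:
$A{\left(t \right)} = -4 + t^{2}$ ($A{\left(t \right)} = -4 + t t = -4 + t^{2}$)
$\left(A{\left(90 \right)} - 201120\right) \left(-170125 - 147634\right) + 282379 = \left(\left(-4 + 90^{2}\right) - 201120\right) \left(-170125 - 147634\right) + 282379 = \left(\left(-4 + 8100\right) - 201120\right) \left(-317759\right) + 282379 = \left(8096 - 201120\right) \left(-317759\right) + 282379 = \left(-193024\right) \left(-317759\right) + 282379 = 61335113216 + 282379 = 61335395595$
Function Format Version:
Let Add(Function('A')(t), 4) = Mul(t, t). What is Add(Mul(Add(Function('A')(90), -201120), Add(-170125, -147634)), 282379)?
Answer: 61335395595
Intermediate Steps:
Function('A')(t) = Add(-4, Pow(t, 2)) (Function('A')(t) = Add(-4, Mul(t, t)) = Add(-4, Pow(t, 2)))
Add(Mul(Add(Function('A')(90), -201120), Add(-170125, -147634)), 282379) = Add(Mul(Add(Add(-4, Pow(90, 2)), -201120), Add(-170125, -147634)), 282379) = Add(Mul(Add(Add(-4, 8100), -201120), -317759), 282379) = Add(Mul(Add(8096, -201120), -317759), 282379) = Add(Mul(-193024, -317759), 282379) = Add(61335113216, 282379) = 61335395595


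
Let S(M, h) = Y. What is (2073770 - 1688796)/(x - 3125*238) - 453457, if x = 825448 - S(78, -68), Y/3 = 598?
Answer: -18116321577/39952 ≈ -4.5345e+5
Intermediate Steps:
Y = 1794 (Y = 3*598 = 1794)
S(M, h) = 1794
x = 823654 (x = 825448 - 1*1794 = 825448 - 1794 = 823654)
(2073770 - 1688796)/(x - 3125*238) - 453457 = (2073770 - 1688796)/(823654 - 3125*238) - 453457 = 384974/(823654 - 743750) - 453457 = 384974/79904 - 453457 = 384974*(1/79904) - 453457 = 192487/39952 - 453457 = -18116321577/39952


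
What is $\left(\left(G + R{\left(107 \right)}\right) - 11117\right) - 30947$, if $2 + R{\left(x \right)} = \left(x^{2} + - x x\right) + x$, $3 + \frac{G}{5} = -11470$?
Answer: $-99324$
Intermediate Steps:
$G = -57365$ ($G = -15 + 5 \left(-11470\right) = -15 - 57350 = -57365$)
$R{\left(x \right)} = -2 + x$ ($R{\left(x \right)} = -2 + \left(\left(x^{2} + - x x\right) + x\right) = -2 + \left(\left(x^{2} - x^{2}\right) + x\right) = -2 + \left(0 + x\right) = -2 + x$)
$\left(\left(G + R{\left(107 \right)}\right) - 11117\right) - 30947 = \left(\left(-57365 + \left(-2 + 107\right)\right) - 11117\right) - 30947 = \left(\left(-57365 + 105\right) - 11117\right) - 30947 = \left(-57260 - 11117\right) - 30947 = -68377 - 30947 = -99324$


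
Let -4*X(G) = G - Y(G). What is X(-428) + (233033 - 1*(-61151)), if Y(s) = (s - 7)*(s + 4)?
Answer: 340401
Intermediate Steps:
Y(s) = (-7 + s)*(4 + s)
X(G) = -7 - G + G**2/4 (X(G) = -(G - (-28 + G**2 - 3*G))/4 = -(G + (28 - G**2 + 3*G))/4 = -(28 - G**2 + 4*G)/4 = -7 - G + G**2/4)
X(-428) + (233033 - 1*(-61151)) = (-7 - 1*(-428) + (1/4)*(-428)**2) + (233033 - 1*(-61151)) = (-7 + 428 + (1/4)*183184) + (233033 + 61151) = (-7 + 428 + 45796) + 294184 = 46217 + 294184 = 340401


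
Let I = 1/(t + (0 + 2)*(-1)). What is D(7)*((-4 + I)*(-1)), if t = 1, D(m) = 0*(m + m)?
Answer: 0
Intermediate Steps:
D(m) = 0 (D(m) = 0*(2*m) = 0)
I = -1 (I = 1/(1 + (0 + 2)*(-1)) = 1/(1 + 2*(-1)) = 1/(1 - 2) = 1/(-1) = -1)
D(7)*((-4 + I)*(-1)) = 0*((-4 - 1)*(-1)) = 0*(-5*(-1)) = 0*5 = 0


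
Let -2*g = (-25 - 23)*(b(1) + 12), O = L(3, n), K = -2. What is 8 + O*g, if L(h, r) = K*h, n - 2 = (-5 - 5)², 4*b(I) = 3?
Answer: -1828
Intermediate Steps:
b(I) = ¾ (b(I) = (¼)*3 = ¾)
n = 102 (n = 2 + (-5 - 5)² = 2 + (-10)² = 2 + 100 = 102)
L(h, r) = -2*h
O = -6 (O = -2*3 = -6)
g = 306 (g = -(-25 - 23)*(¾ + 12)/2 = -(-24)*51/4 = -½*(-612) = 306)
8 + O*g = 8 - 6*306 = 8 - 1836 = -1828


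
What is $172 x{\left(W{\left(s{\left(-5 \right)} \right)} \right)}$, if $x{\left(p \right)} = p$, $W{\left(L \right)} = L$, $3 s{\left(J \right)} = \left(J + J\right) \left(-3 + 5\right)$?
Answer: $- \frac{3440}{3} \approx -1146.7$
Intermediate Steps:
$s{\left(J \right)} = \frac{4 J}{3}$ ($s{\left(J \right)} = \frac{\left(J + J\right) \left(-3 + 5\right)}{3} = \frac{2 J 2}{3} = \frac{4 J}{3}$)
$172 x{\left(W{\left(s{\left(-5 \right)} \right)} \right)} = 172 \cdot \frac{4}{3} \left(-5\right) = 172 \left(- \frac{20}{3}\right) = - \frac{3440}{3}$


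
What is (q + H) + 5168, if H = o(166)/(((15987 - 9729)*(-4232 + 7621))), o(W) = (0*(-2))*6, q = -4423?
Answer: 745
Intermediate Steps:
o(W) = 0 (o(W) = 0*6 = 0)
H = 0 (H = 0/(((15987 - 9729)*(-4232 + 7621))) = 0/((6258*3389)) = 0/21208362 = 0*(1/21208362) = 0)
(q + H) + 5168 = (-4423 + 0) + 5168 = -4423 + 5168 = 745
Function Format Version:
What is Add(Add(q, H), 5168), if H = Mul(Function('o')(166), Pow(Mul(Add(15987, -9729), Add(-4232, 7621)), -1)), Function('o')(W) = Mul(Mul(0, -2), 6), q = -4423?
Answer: 745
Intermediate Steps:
Function('o')(W) = 0 (Function('o')(W) = Mul(0, 6) = 0)
H = 0 (H = Mul(0, Pow(Mul(Add(15987, -9729), Add(-4232, 7621)), -1)) = Mul(0, Pow(Mul(6258, 3389), -1)) = Mul(0, Pow(21208362, -1)) = Mul(0, Rational(1, 21208362)) = 0)
Add(Add(q, H), 5168) = Add(Add(-4423, 0), 5168) = Add(-4423, 5168) = 745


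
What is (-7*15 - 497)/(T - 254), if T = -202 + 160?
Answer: 301/148 ≈ 2.0338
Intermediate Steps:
T = -42
(-7*15 - 497)/(T - 254) = (-7*15 - 497)/(-42 - 254) = (-105 - 497)/(-296) = -602*(-1/296) = 301/148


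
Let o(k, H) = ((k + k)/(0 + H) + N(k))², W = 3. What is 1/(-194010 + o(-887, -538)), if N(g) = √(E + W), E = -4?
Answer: -507903422069961/98533328584471989620 - 17265551683*I/98533328584471989620 ≈ -5.1546e-6 - 1.7523e-10*I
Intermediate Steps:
N(g) = I (N(g) = √(-4 + 3) = √(-1) = I)
o(k, H) = (I + 2*k/H)² (o(k, H) = ((k + k)/(0 + H) + I)² = ((2*k)/H + I)² = (2*k/H + I)² = (I + 2*k/H)²)
1/(-194010 + o(-887, -538)) = 1/(-194010 + (2*(-887) + I*(-538))²/(-538)²) = 1/(-194010 + (-1774 - 538*I)²/289444)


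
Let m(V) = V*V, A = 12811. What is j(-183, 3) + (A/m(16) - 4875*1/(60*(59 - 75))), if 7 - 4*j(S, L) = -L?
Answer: 14751/256 ≈ 57.621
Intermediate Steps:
j(S, L) = 7/4 + L/4 (j(S, L) = 7/4 - (-1)*L/4 = 7/4 + L/4)
m(V) = V**2
j(-183, 3) + (A/m(16) - 4875*1/(60*(59 - 75))) = (7/4 + (1/4)*3) + (12811/(16**2) - 4875*1/(60*(59 - 75))) = (7/4 + 3/4) + (12811/256 - 4875/((-16*60))) = 5/2 + (12811*(1/256) - 4875/(-960)) = 5/2 + (12811/256 - 4875*(-1/960)) = 5/2 + (12811/256 + 325/64) = 5/2 + 14111/256 = 14751/256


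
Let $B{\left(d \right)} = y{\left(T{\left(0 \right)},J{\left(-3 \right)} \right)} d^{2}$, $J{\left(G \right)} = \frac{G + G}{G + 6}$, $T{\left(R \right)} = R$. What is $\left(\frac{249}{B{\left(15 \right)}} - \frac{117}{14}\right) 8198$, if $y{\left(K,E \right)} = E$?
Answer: $- \frac{38350244}{525} \approx -73048.0$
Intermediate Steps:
$J{\left(G \right)} = \frac{2 G}{6 + G}$
$B{\left(d \right)} = - 2 d^{2}$ ($B{\left(d \right)} = 2 \left(-3\right) \frac{1}{6 - 3} d^{2} = 2 \left(-3\right) \frac{1}{3} d^{2} = - 2 d^{2}$)
$\left(\frac{249}{B{\left(15 \right)}} - \frac{117}{14}\right) 8198 = \left(\frac{249}{\left(-2\right) 15^{2}} - \frac{117}{14}\right) 8198 = \left(\frac{249}{\left(-2\right) 225} - \frac{117}{14}\right) 8198 = \left(\frac{249}{-450} - \frac{117}{14}\right) 8198 = \left(249 \left(- \frac{1}{450}\right) - \frac{117}{14}\right) 8198 = \left(- \frac{83}{150} - \frac{117}{14}\right) 8198 = \left(- \frac{4678}{525}\right) 8198 = - \frac{38350244}{525}$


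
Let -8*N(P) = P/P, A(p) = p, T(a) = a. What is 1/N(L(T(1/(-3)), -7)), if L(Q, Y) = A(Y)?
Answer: -8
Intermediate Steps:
L(Q, Y) = Y
N(P) = -1/8 (N(P) = -P/(8*P) = -1/8*1 = -1/8)
1/N(L(T(1/(-3)), -7)) = 1/(-1/8) = -8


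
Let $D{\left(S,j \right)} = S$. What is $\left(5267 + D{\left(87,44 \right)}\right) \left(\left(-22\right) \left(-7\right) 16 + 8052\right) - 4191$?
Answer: $56298473$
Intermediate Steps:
$\left(5267 + D{\left(87,44 \right)}\right) \left(\left(-22\right) \left(-7\right) 16 + 8052\right) - 4191 = \left(5267 + 87\right) \left(\left(-22\right) \left(-7\right) 16 + 8052\right) - 4191 = 5354 \left(154 \cdot 16 + 8052\right) - 4191 = 5354 \left(2464 + 8052\right) - 4191 = 5354 \cdot 10516 - 4191 = 56302664 - 4191 = 56298473$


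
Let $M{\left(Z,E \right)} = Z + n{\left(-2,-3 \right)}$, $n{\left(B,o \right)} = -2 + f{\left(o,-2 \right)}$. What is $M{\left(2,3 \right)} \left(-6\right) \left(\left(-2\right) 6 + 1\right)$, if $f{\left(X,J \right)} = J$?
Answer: $-132$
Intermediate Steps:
$n{\left(B,o \right)} = -4$ ($n{\left(B,o \right)} = -2 - 2 = -4$)
$M{\left(Z,E \right)} = -4 + Z$ ($M{\left(Z,E \right)} = Z - 4 = -4 + Z$)
$M{\left(2,3 \right)} \left(-6\right) \left(\left(-2\right) 6 + 1\right) = \left(-4 + 2\right) \left(-6\right) \left(\left(-2\right) 6 + 1\right) = \left(-2\right) \left(-6\right) \left(-12 + 1\right) = 12 \left(-11\right) = -132$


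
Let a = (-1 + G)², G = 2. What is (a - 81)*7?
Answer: -560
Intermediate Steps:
a = 1 (a = (-1 + 2)² = 1² = 1)
(a - 81)*7 = (1 - 81)*7 = -80*7 = -560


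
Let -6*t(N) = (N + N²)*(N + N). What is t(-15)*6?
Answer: 6300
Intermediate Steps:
t(N) = -N*(N + N²)/3 (t(N) = -(N + N²)*(N + N)/6 = -(N + N²)*2*N/6 = -N*(N + N²)/3)
t(-15)*6 = ((⅓)*(-15)²*(-1 - 1*(-15)))*6 = ((⅓)*225*(-1 + 15))*6 = ((⅓)*225*14)*6 = 1050*6 = 6300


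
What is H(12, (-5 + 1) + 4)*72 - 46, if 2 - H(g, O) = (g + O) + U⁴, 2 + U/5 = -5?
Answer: -108045766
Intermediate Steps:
U = -35 (U = -10 + 5*(-5) = -10 - 25 = -35)
H(g, O) = -1500623 - O - g (H(g, O) = 2 - ((g + O) + (-35)⁴) = 2 - ((O + g) + 1500625) = 2 - (1500625 + O + g) = 2 + (-1500625 - O - g) = -1500623 - O - g)
H(12, (-5 + 1) + 4)*72 - 46 = (-1500623 - ((-5 + 1) + 4) - 1*12)*72 - 46 = (-1500623 - (-4 + 4) - 12)*72 - 46 = (-1500623 - 1*0 - 12)*72 - 46 = (-1500623 + 0 - 12)*72 - 46 = -1500635*72 - 46 = -108045720 - 46 = -108045766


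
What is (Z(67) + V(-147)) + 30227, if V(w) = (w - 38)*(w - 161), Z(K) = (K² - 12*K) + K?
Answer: 90959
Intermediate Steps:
Z(K) = K² - 11*K
V(w) = (-161 + w)*(-38 + w) (V(w) = (-38 + w)*(-161 + w) = (-161 + w)*(-38 + w))
(Z(67) + V(-147)) + 30227 = (67*(-11 + 67) + (6118 + (-147)² - 199*(-147))) + 30227 = (67*56 + (6118 + 21609 + 29253)) + 30227 = (3752 + 56980) + 30227 = 60732 + 30227 = 90959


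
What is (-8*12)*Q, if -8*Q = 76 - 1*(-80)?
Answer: 1872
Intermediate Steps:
Q = -39/2 (Q = -(76 - 1*(-80))/8 = -(76 + 80)/8 = -⅛*156 = -39/2 ≈ -19.500)
(-8*12)*Q = -8*12*(-39/2) = -96*(-39/2) = 1872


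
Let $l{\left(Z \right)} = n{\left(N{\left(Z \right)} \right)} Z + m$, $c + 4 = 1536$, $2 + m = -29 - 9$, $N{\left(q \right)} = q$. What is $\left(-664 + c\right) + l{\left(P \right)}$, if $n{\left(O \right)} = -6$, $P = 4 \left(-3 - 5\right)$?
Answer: $1020$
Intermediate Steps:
$P = -32$ ($P = 4 \left(-8\right) = -32$)
$m = -40$ ($m = -2 - 38 = -40$)
$c = 1532$ ($c = -4 + 1536 = 1532$)
$l{\left(Z \right)} = -40 - 6 Z$ ($l{\left(Z \right)} = - 6 Z - 40 = -40 - 6 Z$)
$\left(-664 + c\right) + l{\left(P \right)} = \left(-664 + 1532\right) - -152 = 868 + \left(-40 + 192\right) = 868 + 152 = 1020$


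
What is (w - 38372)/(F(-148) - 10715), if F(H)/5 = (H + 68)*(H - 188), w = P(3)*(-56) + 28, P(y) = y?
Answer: -1328/4265 ≈ -0.31137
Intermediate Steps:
w = -140 (w = 3*(-56) + 28 = -168 + 28 = -140)
F(H) = 5*(-188 + H)*(68 + H) (F(H) = 5*((H + 68)*(H - 188)) = 5*((68 + H)*(-188 + H)) = 5*((-188 + H)*(68 + H)) = 5*(-188 + H)*(68 + H))
(w - 38372)/(F(-148) - 10715) = (-140 - 38372)/((-63920 - 600*(-148) + 5*(-148)²) - 10715) = -38512/((-63920 + 88800 + 5*21904) - 10715) = -38512/((-63920 + 88800 + 109520) - 10715) = -38512/(134400 - 10715) = -38512/123685 = -38512*1/123685 = -1328/4265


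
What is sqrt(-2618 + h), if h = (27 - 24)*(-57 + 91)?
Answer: 2*I*sqrt(629) ≈ 50.16*I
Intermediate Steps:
h = 102 (h = 3*34 = 102)
sqrt(-2618 + h) = sqrt(-2618 + 102) = sqrt(-2516) = 2*I*sqrt(629)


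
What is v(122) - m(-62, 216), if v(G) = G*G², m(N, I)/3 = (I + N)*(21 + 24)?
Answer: 1795058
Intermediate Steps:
m(N, I) = 135*I + 135*N (m(N, I) = 3*((I + N)*(21 + 24)) = 3*((I + N)*45) = 3*(45*I + 45*N) = 135*I + 135*N)
v(G) = G³
v(122) - m(-62, 216) = 122³ - (135*216 + 135*(-62)) = 1815848 - (29160 - 8370) = 1815848 - 1*20790 = 1815848 - 20790 = 1795058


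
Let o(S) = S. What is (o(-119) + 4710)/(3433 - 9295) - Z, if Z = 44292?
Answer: -259644295/5862 ≈ -44293.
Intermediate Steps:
(o(-119) + 4710)/(3433 - 9295) - Z = (-119 + 4710)/(3433 - 9295) - 1*44292 = 4591/(-5862) - 44292 = 4591*(-1/5862) - 44292 = -4591/5862 - 44292 = -259644295/5862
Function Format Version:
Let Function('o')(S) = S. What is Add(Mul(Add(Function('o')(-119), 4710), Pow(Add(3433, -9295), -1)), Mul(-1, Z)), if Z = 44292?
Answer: Rational(-259644295, 5862) ≈ -44293.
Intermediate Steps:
Add(Mul(Add(Function('o')(-119), 4710), Pow(Add(3433, -9295), -1)), Mul(-1, Z)) = Add(Mul(Add(-119, 4710), Pow(Add(3433, -9295), -1)), Mul(-1, 44292)) = Add(Mul(4591, Pow(-5862, -1)), -44292) = Add(Mul(4591, Rational(-1, 5862)), -44292) = Add(Rational(-4591, 5862), -44292) = Rational(-259644295, 5862)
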